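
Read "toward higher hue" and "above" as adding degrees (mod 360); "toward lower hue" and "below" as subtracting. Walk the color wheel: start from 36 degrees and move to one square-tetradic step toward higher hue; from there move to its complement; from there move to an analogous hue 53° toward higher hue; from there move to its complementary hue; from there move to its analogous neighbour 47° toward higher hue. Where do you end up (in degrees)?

226°

+90° (square ↑): 36 + 90 = 126°
+180° (complement): 126 + 180 = 306°
+53° (analog 53° ↑): 306 + 53 = 359°
+180° (complement): 359 + 180 = 539 → 539 − 360 = 179°
+47° (analog 47° ↑): 179 + 47 = 226°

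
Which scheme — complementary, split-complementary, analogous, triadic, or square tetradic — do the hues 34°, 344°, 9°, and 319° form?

analogous

Sort the hues: 9°, 34°, 319°, 344°.
Successive gaps around the wheel: 25°, 285°, 25°, 25°.
A run of hues at equal small steps (25°) with one large closing gap is an analogous group.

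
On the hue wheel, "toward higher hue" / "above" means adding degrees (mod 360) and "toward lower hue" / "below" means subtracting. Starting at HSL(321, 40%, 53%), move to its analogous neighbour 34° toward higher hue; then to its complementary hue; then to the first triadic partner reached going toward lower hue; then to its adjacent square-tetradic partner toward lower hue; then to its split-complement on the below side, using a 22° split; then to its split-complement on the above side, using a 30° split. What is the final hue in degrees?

333°

+34° (analog 34° ↑): 321 + 34 = 355°
+180° (complement): 355 + 180 = 535 → 535 − 360 = 175°
−120° (triadic ↓): 175 − 120 = 55°
−90° (square ↓): 55 − 90 = -35 → -35 + 360 = 325°
+158° (split-comp 22° ↓): 325 + 158 = 483 → 483 − 360 = 123°
+210° (split-comp 30° ↑): 123 + 210 = 333°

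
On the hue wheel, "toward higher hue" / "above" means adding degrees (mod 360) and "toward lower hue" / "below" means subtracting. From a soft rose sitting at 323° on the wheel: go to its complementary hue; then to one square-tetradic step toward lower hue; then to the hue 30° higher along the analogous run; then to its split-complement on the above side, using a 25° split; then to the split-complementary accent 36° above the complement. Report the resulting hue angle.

144°

complement +180°: 323 + 180 = 503 → 503 − 360 = 143°
square ↓ −90°: 143 − 90 = 53°
analog 30° ↑ +30°: 53 + 30 = 83°
split-comp 25° ↑ +205°: 83 + 205 = 288°
split-comp 36° ↑ +216°: 288 + 216 = 504 → 504 − 360 = 144°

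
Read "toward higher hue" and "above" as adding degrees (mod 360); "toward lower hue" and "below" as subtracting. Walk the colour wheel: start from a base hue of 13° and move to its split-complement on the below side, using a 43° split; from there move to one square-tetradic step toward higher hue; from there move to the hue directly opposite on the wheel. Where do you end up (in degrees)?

60°

13 + 137 = 150°   (split-comp 43° ↓)
150 + 90 = 240°   (square ↑)
240 + 180 = 420 → 420 − 360 = 60°   (complement)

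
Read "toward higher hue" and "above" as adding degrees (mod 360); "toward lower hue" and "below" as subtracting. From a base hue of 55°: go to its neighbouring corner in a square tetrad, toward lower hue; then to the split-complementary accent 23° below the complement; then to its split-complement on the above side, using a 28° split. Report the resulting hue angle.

−90° (square ↓): 55 − 90 = -35 → -35 + 360 = 325°
+157° (split-comp 23° ↓): 325 + 157 = 482 → 482 − 360 = 122°
+208° (split-comp 28° ↑): 122 + 208 = 330°

330°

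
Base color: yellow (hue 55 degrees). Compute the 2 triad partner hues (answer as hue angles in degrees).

A triad places three hues 120° apart.
55 + 120 = 175°
55 + 240 = 295°

175° and 295°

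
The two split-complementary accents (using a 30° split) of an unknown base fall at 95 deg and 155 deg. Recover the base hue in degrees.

The accents sit 30° either side of the complement, so the complement is their short-arc midpoint on the wheel.
Short-arc midpoint of 95° and 155°: 125°.
Base is 180° from the complement: 125 − 180 = -55 → -55 + 360 = 305°

305°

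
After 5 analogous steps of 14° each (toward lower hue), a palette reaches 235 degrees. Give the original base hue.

5 steps of 14° (toward lower hue) give a net shift of −70°.
Start = end − shift: 235 + 70 = 305°

305°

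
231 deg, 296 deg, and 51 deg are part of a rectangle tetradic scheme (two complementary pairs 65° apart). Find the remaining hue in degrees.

116°

A rectangular tetradic uses two complementary pairs 65° apart: offsets 0°, 65°, 180°, 245°.
Among {51°, 231°, 296°}, 231° and 51° are a 180° pair.
The remaining hue 296° needs its own complement: 296 + 180 = 476 → 476 − 360 = 116°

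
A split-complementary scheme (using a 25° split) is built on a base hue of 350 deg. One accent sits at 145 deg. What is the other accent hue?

Split-complementary hues sit 25° either side of the complement.
Complement of the base 350°: 350 + 180 = 530 → 530 − 360 = 170°
The given accent 145° is 25° one side of 170°; the other accent sits 25° the other side: 170 + 25 = 195°

195°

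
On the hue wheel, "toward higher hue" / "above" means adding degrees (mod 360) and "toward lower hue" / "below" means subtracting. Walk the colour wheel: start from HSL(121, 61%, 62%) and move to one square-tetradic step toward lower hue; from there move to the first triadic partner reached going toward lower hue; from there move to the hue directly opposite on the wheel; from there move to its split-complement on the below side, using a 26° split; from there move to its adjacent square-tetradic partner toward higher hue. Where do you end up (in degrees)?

121 − 90 = 31°   (square ↓)
31 − 120 = -89 → -89 + 360 = 271°   (triadic ↓)
271 + 180 = 451 → 451 − 360 = 91°   (complement)
91 + 154 = 245°   (split-comp 26° ↓)
245 + 90 = 335°   (square ↑)

335°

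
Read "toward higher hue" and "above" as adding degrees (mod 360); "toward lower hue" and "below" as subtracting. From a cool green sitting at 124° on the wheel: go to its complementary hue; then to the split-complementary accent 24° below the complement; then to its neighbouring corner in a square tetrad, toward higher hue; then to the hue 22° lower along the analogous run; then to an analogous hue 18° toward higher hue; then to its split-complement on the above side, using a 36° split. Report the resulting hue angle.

124 + 180 = 304°   (complement)
304 + 156 = 460 → 460 − 360 = 100°   (split-comp 24° ↓)
100 + 90 = 190°   (square ↑)
190 − 22 = 168°   (analog 22° ↓)
168 + 18 = 186°   (analog 18° ↑)
186 + 216 = 402 → 402 − 360 = 42°   (split-comp 36° ↑)

42°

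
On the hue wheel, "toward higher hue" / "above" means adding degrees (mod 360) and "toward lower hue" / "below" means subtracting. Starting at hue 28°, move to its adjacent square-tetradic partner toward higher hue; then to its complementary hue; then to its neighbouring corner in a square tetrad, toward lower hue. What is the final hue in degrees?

square ↑ +90°: 28 + 90 = 118°
complement +180°: 118 + 180 = 298°
square ↓ −90°: 298 − 90 = 208°

208°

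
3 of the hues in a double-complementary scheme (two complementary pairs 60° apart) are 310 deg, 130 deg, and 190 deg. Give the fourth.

10°

A rectangular tetradic uses two complementary pairs 60° apart: offsets 0°, 60°, 180°, 240°.
Among {130°, 190°, 310°}, 310° and 130° are a 180° pair.
The remaining hue 190° needs its own complement: 190 + 180 = 370 → 370 − 360 = 10°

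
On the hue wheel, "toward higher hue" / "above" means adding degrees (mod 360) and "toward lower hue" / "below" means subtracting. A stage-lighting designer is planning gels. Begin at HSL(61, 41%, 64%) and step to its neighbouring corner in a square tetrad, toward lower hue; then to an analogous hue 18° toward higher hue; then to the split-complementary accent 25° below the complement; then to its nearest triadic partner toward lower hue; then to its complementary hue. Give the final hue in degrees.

204°

61 − 90 = -29 → -29 + 360 = 331°   (square ↓)
331 + 18 = 349°   (analog 18° ↑)
349 + 155 = 504 → 504 − 360 = 144°   (split-comp 25° ↓)
144 − 120 = 24°   (triadic ↓)
24 + 180 = 204°   (complement)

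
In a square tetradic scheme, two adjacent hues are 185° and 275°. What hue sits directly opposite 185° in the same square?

A square tetradic scheme places four hues 90° apart; opposite corners are 180° apart.
185 + 180 = 365 → 365 − 360 = 5°

5°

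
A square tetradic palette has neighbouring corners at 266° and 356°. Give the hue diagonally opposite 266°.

A square tetradic scheme places four hues 90° apart; opposite corners are 180° apart.
266 + 180 = 446 → 446 − 360 = 86°

86°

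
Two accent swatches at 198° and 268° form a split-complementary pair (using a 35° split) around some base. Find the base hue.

The accents sit 35° either side of the complement, so the complement is their short-arc midpoint on the wheel.
Short-arc midpoint of 198° and 268°: 233°.
Base is 180° from the complement: 233 − 180 = 53°

53°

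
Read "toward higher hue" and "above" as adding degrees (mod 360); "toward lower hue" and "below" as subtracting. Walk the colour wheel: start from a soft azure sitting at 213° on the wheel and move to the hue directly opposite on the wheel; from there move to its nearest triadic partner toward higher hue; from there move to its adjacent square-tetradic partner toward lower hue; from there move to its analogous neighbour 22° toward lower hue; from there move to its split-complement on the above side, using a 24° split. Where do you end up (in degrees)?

+180° (complement): 213 + 180 = 393 → 393 − 360 = 33°
+120° (triadic ↑): 33 + 120 = 153°
−90° (square ↓): 153 − 90 = 63°
−22° (analog 22° ↓): 63 − 22 = 41°
+204° (split-comp 24° ↑): 41 + 204 = 245°

245°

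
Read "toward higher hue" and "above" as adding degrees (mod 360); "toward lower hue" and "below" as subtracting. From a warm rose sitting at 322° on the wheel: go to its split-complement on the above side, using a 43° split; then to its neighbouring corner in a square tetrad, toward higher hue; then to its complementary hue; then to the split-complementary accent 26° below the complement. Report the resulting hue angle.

+223° (split-comp 43° ↑): 322 + 223 = 545 → 545 − 360 = 185°
+90° (square ↑): 185 + 90 = 275°
+180° (complement): 275 + 180 = 455 → 455 − 360 = 95°
+154° (split-comp 26° ↓): 95 + 154 = 249°

249°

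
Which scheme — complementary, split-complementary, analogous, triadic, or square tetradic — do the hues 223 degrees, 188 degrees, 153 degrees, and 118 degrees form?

analogous

Sort the hues: 118°, 153°, 188°, 223°.
Successive gaps around the wheel: 35°, 35°, 35°, 255°.
A run of hues at equal small steps (35°) with one large closing gap is an analogous group.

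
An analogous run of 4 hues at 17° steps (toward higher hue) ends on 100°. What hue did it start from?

49°

3 steps of 17° (toward higher hue) give a net shift of +51°.
Start = end − shift: 100 − 51 = 49°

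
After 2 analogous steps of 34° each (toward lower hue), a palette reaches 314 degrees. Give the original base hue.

22°

2 steps of 34° (toward lower hue) give a net shift of −68°.
Start = end − shift: 314 + 68 = 382 → 382 − 360 = 22°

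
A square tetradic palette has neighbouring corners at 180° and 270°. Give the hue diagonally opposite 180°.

A square tetradic scheme places four hues 90° apart; opposite corners are 180° apart.
180 + 180 = 360 → 360 − 360 = 0°

0°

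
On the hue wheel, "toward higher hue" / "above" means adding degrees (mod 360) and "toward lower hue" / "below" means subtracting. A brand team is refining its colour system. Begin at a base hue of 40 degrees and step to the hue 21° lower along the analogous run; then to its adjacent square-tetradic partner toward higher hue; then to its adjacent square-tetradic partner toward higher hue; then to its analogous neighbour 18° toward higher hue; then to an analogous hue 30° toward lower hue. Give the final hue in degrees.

−21° (analog 21° ↓): 40 − 21 = 19°
+90° (square ↑): 19 + 90 = 109°
+90° (square ↑): 109 + 90 = 199°
+18° (analog 18° ↑): 199 + 18 = 217°
−30° (analog 30° ↓): 217 − 30 = 187°

187°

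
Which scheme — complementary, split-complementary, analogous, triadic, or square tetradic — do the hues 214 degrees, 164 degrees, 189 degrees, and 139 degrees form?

Sort the hues: 139°, 164°, 189°, 214°.
Successive gaps around the wheel: 25°, 25°, 25°, 285°.
A run of hues at equal small steps (25°) with one large closing gap is an analogous group.

analogous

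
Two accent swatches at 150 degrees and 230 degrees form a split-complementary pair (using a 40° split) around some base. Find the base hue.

The accents sit 40° either side of the complement, so the complement is their short-arc midpoint on the wheel.
Short-arc midpoint of 150° and 230°: 190°.
Base is 180° from the complement: 190 − 180 = 10°

10°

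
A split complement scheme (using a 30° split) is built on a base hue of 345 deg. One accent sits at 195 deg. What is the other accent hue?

135°

Split-complementary hues sit 30° either side of the complement.
Complement of the base 345°: 345 + 180 = 525 → 525 − 360 = 165°
The given accent 195° is 30° one side of 165°; the other accent sits 30° the other side: 165 − 30 = 135°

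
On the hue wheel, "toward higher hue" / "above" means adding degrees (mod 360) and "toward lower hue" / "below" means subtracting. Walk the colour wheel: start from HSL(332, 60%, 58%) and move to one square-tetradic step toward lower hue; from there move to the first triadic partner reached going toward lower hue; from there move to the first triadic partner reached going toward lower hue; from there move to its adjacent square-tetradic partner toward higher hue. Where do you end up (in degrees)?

92°

332 − 90 = 242°   (square ↓)
242 − 120 = 122°   (triadic ↓)
122 − 120 = 2°   (triadic ↓)
2 + 90 = 92°   (square ↑)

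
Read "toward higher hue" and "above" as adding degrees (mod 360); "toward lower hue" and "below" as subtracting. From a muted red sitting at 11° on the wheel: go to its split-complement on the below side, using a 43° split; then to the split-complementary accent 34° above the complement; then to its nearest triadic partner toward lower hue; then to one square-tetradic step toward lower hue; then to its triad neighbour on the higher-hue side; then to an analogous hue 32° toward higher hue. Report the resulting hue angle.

11 + 137 = 148°   (split-comp 43° ↓)
148 + 214 = 362 → 362 − 360 = 2°   (split-comp 34° ↑)
2 − 120 = -118 → -118 + 360 = 242°   (triadic ↓)
242 − 90 = 152°   (square ↓)
152 + 120 = 272°   (triadic ↑)
272 + 32 = 304°   (analog 32° ↑)

304°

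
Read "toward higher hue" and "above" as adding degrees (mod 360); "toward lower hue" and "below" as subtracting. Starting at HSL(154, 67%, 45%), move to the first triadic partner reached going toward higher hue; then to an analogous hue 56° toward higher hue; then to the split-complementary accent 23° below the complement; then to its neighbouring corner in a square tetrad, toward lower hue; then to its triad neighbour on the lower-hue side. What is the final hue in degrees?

+120° (triadic ↑): 154 + 120 = 274°
+56° (analog 56° ↑): 274 + 56 = 330°
+157° (split-comp 23° ↓): 330 + 157 = 487 → 487 − 360 = 127°
−90° (square ↓): 127 − 90 = 37°
−120° (triadic ↓): 37 − 120 = -83 → -83 + 360 = 277°

277°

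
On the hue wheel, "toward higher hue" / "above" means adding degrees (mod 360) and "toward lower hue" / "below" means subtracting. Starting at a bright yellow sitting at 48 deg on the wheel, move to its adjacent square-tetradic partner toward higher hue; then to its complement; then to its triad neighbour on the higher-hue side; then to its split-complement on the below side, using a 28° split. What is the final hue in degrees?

230°

+90° (square ↑): 48 + 90 = 138°
+180° (complement): 138 + 180 = 318°
+120° (triadic ↑): 318 + 120 = 438 → 438 − 360 = 78°
+152° (split-comp 28° ↓): 78 + 152 = 230°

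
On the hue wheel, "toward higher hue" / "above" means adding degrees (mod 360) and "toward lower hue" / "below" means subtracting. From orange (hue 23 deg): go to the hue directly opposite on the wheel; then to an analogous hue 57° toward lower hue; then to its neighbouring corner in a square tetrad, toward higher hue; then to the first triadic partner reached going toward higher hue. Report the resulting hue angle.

+180° (complement): 23 + 180 = 203°
−57° (analog 57° ↓): 203 − 57 = 146°
+90° (square ↑): 146 + 90 = 236°
+120° (triadic ↑): 236 + 120 = 356°

356°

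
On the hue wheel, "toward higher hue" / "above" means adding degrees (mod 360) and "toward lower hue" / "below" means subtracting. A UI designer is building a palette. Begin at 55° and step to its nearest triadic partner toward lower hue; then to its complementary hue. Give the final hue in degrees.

triadic ↓ −120°: 55 − 120 = -65 → -65 + 360 = 295°
complement +180°: 295 + 180 = 475 → 475 − 360 = 115°

115°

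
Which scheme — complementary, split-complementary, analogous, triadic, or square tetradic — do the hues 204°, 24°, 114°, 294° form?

Sort the hues: 24°, 114°, 204°, 294°.
Successive gaps around the wheel: 90°, 90°, 90°, 90°.
Four hues every 90° form a square tetradic scheme.

square tetradic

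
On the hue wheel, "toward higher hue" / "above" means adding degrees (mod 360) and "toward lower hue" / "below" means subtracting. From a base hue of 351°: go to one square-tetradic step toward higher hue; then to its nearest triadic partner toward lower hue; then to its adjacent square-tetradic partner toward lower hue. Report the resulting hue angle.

+90° (square ↑): 351 + 90 = 441 → 441 − 360 = 81°
−120° (triadic ↓): 81 − 120 = -39 → -39 + 360 = 321°
−90° (square ↓): 321 − 90 = 231°

231°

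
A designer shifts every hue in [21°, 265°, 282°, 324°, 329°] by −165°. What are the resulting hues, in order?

21 − 165 = -144 → -144 + 360 = 216°
265 − 165 = 100°
282 − 165 = 117°
324 − 165 = 159°
329 − 165 = 164°

216°, 100°, 117°, 159°, 164°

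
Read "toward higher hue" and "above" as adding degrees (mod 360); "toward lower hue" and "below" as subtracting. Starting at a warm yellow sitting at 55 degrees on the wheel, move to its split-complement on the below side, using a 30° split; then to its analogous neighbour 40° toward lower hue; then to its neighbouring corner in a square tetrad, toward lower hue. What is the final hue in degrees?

split-comp 30° ↓ +150°: 55 + 150 = 205°
analog 40° ↓ −40°: 205 − 40 = 165°
square ↓ −90°: 165 − 90 = 75°

75°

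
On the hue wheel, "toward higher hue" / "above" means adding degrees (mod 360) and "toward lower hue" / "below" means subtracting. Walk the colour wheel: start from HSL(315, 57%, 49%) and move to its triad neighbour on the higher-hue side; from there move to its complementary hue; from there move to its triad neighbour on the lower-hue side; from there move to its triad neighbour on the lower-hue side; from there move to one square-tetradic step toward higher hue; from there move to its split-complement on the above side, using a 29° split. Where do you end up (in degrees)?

314°

+120° (triadic ↑): 315 + 120 = 435 → 435 − 360 = 75°
+180° (complement): 75 + 180 = 255°
−120° (triadic ↓): 255 − 120 = 135°
−120° (triadic ↓): 135 − 120 = 15°
+90° (square ↑): 15 + 90 = 105°
+209° (split-comp 29° ↑): 105 + 209 = 314°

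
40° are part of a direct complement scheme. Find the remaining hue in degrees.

220°

The complement sits 180° across the wheel.
The full set through 40° is {40°, 220°}.
Given {40°}, the missing hue is 220°.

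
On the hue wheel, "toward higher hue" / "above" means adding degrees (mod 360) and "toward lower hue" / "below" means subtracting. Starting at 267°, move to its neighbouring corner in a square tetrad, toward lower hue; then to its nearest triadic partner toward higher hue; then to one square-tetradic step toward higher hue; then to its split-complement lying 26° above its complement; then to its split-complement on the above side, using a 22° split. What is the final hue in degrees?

square ↓ −90°: 267 − 90 = 177°
triadic ↑ +120°: 177 + 120 = 297°
square ↑ +90°: 297 + 90 = 387 → 387 − 360 = 27°
split-comp 26° ↑ +206°: 27 + 206 = 233°
split-comp 22° ↑ +202°: 233 + 202 = 435 → 435 − 360 = 75°

75°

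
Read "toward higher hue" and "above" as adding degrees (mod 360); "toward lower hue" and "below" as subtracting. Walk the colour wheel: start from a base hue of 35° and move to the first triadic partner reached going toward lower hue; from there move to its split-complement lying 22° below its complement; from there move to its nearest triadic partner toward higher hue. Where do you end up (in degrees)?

35 − 120 = -85 → -85 + 360 = 275°   (triadic ↓)
275 + 158 = 433 → 433 − 360 = 73°   (split-comp 22° ↓)
73 + 120 = 193°   (triadic ↑)

193°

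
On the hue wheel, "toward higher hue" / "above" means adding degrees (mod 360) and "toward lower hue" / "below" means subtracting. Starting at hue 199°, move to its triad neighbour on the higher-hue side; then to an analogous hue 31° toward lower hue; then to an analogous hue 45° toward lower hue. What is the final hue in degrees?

triadic ↑ +120°: 199 + 120 = 319°
analog 31° ↓ −31°: 319 − 31 = 288°
analog 45° ↓ −45°: 288 − 45 = 243°

243°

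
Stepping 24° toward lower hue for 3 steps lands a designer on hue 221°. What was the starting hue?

3 steps of 24° (toward lower hue) give a net shift of −72°.
Start = end − shift: 221 + 72 = 293°

293°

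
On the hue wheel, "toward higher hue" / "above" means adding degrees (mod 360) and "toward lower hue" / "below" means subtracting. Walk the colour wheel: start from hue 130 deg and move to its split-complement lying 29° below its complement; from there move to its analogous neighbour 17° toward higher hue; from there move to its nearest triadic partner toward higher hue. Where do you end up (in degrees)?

58°

+151° (split-comp 29° ↓): 130 + 151 = 281°
+17° (analog 17° ↑): 281 + 17 = 298°
+120° (triadic ↑): 298 + 120 = 418 → 418 − 360 = 58°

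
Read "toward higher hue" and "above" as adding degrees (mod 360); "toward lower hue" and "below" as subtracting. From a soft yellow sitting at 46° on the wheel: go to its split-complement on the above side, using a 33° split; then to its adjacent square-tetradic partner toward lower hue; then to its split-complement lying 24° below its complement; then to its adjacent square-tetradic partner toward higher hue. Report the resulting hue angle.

46 + 213 = 259°   (split-comp 33° ↑)
259 − 90 = 169°   (square ↓)
169 + 156 = 325°   (split-comp 24° ↓)
325 + 90 = 415 → 415 − 360 = 55°   (square ↑)

55°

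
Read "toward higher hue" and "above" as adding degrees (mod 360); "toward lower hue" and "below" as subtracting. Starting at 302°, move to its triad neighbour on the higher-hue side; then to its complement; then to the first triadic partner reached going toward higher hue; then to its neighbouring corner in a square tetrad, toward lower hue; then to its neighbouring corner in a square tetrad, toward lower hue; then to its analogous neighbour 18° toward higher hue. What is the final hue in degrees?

200°

302 + 120 = 422 → 422 − 360 = 62°   (triadic ↑)
62 + 180 = 242°   (complement)
242 + 120 = 362 → 362 − 360 = 2°   (triadic ↑)
2 − 90 = -88 → -88 + 360 = 272°   (square ↓)
272 − 90 = 182°   (square ↓)
182 + 18 = 200°   (analog 18° ↑)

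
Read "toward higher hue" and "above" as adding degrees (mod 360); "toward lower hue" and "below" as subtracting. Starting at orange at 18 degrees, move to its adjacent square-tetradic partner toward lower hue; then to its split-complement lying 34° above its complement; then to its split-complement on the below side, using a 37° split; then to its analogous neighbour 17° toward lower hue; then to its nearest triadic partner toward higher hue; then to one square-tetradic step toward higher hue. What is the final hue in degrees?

118°

18 − 90 = -72 → -72 + 360 = 288°   (square ↓)
288 + 214 = 502 → 502 − 360 = 142°   (split-comp 34° ↑)
142 + 143 = 285°   (split-comp 37° ↓)
285 − 17 = 268°   (analog 17° ↓)
268 + 120 = 388 → 388 − 360 = 28°   (triadic ↑)
28 + 90 = 118°   (square ↑)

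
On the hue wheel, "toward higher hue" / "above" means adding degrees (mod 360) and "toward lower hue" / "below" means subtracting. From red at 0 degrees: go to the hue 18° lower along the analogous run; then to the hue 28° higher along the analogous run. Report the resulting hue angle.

10°

0 − 18 = -18 → -18 + 360 = 342°   (analog 18° ↓)
342 + 28 = 370 → 370 − 360 = 10°   (analog 28° ↑)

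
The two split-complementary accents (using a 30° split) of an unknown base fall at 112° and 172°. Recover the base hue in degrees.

The accents sit 30° either side of the complement, so the complement is their short-arc midpoint on the wheel.
Short-arc midpoint of 112° and 172°: 142°.
Base is 180° from the complement: 142 − 180 = -38 → -38 + 360 = 322°

322°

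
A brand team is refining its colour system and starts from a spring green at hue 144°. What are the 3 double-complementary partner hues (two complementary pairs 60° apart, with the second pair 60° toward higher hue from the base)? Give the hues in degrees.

204°, 324°, and 24°

A rectangular tetradic uses two complementary pairs 60° apart: offsets 0°, 60°, 180°, 240°.
144 + 60 = 204°
144 + 180 = 324°
144 + 240 = 384 → 384 − 360 = 24°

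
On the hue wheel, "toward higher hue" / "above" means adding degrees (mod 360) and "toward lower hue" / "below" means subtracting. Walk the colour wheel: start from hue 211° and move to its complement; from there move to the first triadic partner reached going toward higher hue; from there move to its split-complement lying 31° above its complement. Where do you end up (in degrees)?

2°

complement +180°: 211 + 180 = 391 → 391 − 360 = 31°
triadic ↑ +120°: 31 + 120 = 151°
split-comp 31° ↑ +211°: 151 + 211 = 362 → 362 − 360 = 2°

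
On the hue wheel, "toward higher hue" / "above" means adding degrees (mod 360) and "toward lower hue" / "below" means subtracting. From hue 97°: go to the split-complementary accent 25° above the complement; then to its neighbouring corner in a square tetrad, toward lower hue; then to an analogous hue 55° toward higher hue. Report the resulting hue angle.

+205° (split-comp 25° ↑): 97 + 205 = 302°
−90° (square ↓): 302 − 90 = 212°
+55° (analog 55° ↑): 212 + 55 = 267°

267°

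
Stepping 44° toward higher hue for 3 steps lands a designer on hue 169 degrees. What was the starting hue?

37°

3 steps of 44° (toward higher hue) give a net shift of +132°.
Start = end − shift: 169 − 132 = 37°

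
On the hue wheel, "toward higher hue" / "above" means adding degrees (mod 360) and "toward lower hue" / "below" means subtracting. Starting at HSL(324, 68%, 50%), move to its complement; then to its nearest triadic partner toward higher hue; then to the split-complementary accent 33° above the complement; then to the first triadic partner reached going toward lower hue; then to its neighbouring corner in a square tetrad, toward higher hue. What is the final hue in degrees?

87°

+180° (complement): 324 + 180 = 504 → 504 − 360 = 144°
+120° (triadic ↑): 144 + 120 = 264°
+213° (split-comp 33° ↑): 264 + 213 = 477 → 477 − 360 = 117°
−120° (triadic ↓): 117 − 120 = -3 → -3 + 360 = 357°
+90° (square ↑): 357 + 90 = 447 → 447 − 360 = 87°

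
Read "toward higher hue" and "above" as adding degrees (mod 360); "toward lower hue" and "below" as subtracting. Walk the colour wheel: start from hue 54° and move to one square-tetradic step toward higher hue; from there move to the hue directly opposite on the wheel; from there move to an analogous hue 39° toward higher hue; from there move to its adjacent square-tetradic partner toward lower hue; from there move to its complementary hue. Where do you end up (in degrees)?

square ↑ +90°: 54 + 90 = 144°
complement +180°: 144 + 180 = 324°
analog 39° ↑ +39°: 324 + 39 = 363 → 363 − 360 = 3°
square ↓ −90°: 3 − 90 = -87 → -87 + 360 = 273°
complement +180°: 273 + 180 = 453 → 453 − 360 = 93°

93°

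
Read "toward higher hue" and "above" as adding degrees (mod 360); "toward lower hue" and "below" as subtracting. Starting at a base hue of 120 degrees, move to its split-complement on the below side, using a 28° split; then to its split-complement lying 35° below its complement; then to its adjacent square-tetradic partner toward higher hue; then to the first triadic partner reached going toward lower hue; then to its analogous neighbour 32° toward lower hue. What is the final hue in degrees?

split-comp 28° ↓ +152°: 120 + 152 = 272°
split-comp 35° ↓ +145°: 272 + 145 = 417 → 417 − 360 = 57°
square ↑ +90°: 57 + 90 = 147°
triadic ↓ −120°: 147 − 120 = 27°
analog 32° ↓ −32°: 27 − 32 = -5 → -5 + 360 = 355°

355°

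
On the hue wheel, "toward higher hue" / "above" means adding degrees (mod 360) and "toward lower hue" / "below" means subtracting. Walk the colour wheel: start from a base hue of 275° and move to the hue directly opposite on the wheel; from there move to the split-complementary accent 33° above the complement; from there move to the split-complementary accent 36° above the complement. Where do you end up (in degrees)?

164°

275 + 180 = 455 → 455 − 360 = 95°   (complement)
95 + 213 = 308°   (split-comp 33° ↑)
308 + 216 = 524 → 524 − 360 = 164°   (split-comp 36° ↑)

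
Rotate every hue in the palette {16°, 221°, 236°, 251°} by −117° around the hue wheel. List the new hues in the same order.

16 − 117 = -101 → -101 + 360 = 259°
221 − 117 = 104°
236 − 117 = 119°
251 − 117 = 134°

259°, 104°, 119°, 134°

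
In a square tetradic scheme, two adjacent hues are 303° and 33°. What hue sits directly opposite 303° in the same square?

123°

A square tetradic scheme places four hues 90° apart; opposite corners are 180° apart.
303 + 180 = 483 → 483 − 360 = 123°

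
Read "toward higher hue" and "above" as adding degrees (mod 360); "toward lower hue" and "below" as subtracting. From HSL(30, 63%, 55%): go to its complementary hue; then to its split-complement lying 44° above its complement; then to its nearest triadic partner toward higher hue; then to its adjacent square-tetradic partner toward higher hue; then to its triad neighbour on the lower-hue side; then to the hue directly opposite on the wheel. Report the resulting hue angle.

344°

complement +180°: 30 + 180 = 210°
split-comp 44° ↑ +224°: 210 + 224 = 434 → 434 − 360 = 74°
triadic ↑ +120°: 74 + 120 = 194°
square ↑ +90°: 194 + 90 = 284°
triadic ↓ −120°: 284 − 120 = 164°
complement +180°: 164 + 180 = 344°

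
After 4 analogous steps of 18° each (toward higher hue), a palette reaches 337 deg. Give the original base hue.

4 steps of 18° (toward higher hue) give a net shift of +72°.
Start = end − shift: 337 − 72 = 265°

265°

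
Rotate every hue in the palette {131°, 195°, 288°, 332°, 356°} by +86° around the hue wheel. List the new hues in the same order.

131 + 86 = 217°
195 + 86 = 281°
288 + 86 = 374 → 374 − 360 = 14°
332 + 86 = 418 → 418 − 360 = 58°
356 + 86 = 442 → 442 − 360 = 82°

217°, 281°, 14°, 58°, 82°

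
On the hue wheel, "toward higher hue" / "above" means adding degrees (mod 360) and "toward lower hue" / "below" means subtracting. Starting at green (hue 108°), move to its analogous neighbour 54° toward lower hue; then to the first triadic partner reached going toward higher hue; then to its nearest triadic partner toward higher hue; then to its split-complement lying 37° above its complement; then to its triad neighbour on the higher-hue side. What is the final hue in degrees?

271°

108 − 54 = 54°   (analog 54° ↓)
54 + 120 = 174°   (triadic ↑)
174 + 120 = 294°   (triadic ↑)
294 + 217 = 511 → 511 − 360 = 151°   (split-comp 37° ↑)
151 + 120 = 271°   (triadic ↑)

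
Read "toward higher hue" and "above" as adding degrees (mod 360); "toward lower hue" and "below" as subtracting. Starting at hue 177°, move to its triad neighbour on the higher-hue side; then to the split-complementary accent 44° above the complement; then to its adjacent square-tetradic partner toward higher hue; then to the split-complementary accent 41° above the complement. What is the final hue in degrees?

112°

177 + 120 = 297°   (triadic ↑)
297 + 224 = 521 → 521 − 360 = 161°   (split-comp 44° ↑)
161 + 90 = 251°   (square ↑)
251 + 221 = 472 → 472 − 360 = 112°   (split-comp 41° ↑)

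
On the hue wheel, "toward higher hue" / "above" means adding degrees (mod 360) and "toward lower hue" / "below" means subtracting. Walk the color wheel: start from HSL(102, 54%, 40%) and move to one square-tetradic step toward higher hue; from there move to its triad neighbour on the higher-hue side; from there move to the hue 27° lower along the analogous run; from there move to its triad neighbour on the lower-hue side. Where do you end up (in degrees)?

165°

+90° (square ↑): 102 + 90 = 192°
+120° (triadic ↑): 192 + 120 = 312°
−27° (analog 27° ↓): 312 − 27 = 285°
−120° (triadic ↓): 285 − 120 = 165°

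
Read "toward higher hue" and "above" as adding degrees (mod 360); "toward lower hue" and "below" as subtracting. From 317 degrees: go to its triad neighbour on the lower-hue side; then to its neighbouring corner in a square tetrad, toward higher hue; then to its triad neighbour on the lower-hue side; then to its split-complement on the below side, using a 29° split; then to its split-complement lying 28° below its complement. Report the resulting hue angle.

−120° (triadic ↓): 317 − 120 = 197°
+90° (square ↑): 197 + 90 = 287°
−120° (triadic ↓): 287 − 120 = 167°
+151° (split-comp 29° ↓): 167 + 151 = 318°
+152° (split-comp 28° ↓): 318 + 152 = 470 → 470 − 360 = 110°

110°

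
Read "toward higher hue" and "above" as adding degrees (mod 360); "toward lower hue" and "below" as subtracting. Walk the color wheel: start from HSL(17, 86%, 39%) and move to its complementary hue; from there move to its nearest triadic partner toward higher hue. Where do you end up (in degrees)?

complement +180°: 17 + 180 = 197°
triadic ↑ +120°: 197 + 120 = 317°

317°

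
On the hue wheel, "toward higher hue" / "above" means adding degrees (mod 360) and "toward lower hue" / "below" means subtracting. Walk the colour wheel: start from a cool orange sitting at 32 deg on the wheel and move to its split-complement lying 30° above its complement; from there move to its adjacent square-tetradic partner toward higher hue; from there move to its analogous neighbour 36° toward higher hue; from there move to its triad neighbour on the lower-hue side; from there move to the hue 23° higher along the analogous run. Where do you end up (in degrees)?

+210° (split-comp 30° ↑): 32 + 210 = 242°
+90° (square ↑): 242 + 90 = 332°
+36° (analog 36° ↑): 332 + 36 = 368 → 368 − 360 = 8°
−120° (triadic ↓): 8 − 120 = -112 → -112 + 360 = 248°
+23° (analog 23° ↑): 248 + 23 = 271°

271°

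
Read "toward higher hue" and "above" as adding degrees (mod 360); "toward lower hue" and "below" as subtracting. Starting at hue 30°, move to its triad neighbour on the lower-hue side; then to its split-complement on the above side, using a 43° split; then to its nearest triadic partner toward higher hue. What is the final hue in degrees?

253°

30 − 120 = -90 → -90 + 360 = 270°   (triadic ↓)
270 + 223 = 493 → 493 − 360 = 133°   (split-comp 43° ↑)
133 + 120 = 253°   (triadic ↑)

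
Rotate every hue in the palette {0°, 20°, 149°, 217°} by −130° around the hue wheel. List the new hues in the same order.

0 − 130 = -130 → -130 + 360 = 230°
20 − 130 = -110 → -110 + 360 = 250°
149 − 130 = 19°
217 − 130 = 87°

230°, 250°, 19°, 87°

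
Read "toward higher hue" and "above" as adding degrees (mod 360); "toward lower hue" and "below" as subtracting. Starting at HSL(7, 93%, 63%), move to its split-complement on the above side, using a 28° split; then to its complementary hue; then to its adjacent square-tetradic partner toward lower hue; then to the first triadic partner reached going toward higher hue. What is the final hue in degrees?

split-comp 28° ↑ +208°: 7 + 208 = 215°
complement +180°: 215 + 180 = 395 → 395 − 360 = 35°
square ↓ −90°: 35 − 90 = -55 → -55 + 360 = 305°
triadic ↑ +120°: 305 + 120 = 425 → 425 − 360 = 65°

65°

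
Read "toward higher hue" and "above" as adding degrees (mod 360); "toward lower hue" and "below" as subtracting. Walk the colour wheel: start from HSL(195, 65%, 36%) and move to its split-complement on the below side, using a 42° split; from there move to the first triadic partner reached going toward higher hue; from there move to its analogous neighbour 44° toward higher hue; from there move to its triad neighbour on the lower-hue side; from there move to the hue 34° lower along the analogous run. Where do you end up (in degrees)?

343°

195 + 138 = 333°   (split-comp 42° ↓)
333 + 120 = 453 → 453 − 360 = 93°   (triadic ↑)
93 + 44 = 137°   (analog 44° ↑)
137 − 120 = 17°   (triadic ↓)
17 − 34 = -17 → -17 + 360 = 343°   (analog 34° ↓)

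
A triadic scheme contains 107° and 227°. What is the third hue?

347°

A triad spaces three hues 120° apart.
The full set is {107°, 227°, 347°}.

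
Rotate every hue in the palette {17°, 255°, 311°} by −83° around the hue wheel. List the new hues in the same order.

17 − 83 = -66 → -66 + 360 = 294°
255 − 83 = 172°
311 − 83 = 228°

294°, 172°, 228°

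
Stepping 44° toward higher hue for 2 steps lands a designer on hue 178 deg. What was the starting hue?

90°

2 steps of 44° (toward higher hue) give a net shift of +88°.
Start = end − shift: 178 − 88 = 90°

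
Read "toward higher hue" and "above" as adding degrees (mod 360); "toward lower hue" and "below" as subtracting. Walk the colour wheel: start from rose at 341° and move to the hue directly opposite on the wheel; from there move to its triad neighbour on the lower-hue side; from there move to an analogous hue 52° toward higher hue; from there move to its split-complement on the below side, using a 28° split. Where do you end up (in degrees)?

245°

+180° (complement): 341 + 180 = 521 → 521 − 360 = 161°
−120° (triadic ↓): 161 − 120 = 41°
+52° (analog 52° ↑): 41 + 52 = 93°
+152° (split-comp 28° ↓): 93 + 152 = 245°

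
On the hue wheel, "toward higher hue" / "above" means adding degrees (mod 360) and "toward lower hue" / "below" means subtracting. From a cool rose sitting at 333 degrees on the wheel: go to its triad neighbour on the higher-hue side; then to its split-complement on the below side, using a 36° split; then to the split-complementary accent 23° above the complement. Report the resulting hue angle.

triadic ↑ +120°: 333 + 120 = 453 → 453 − 360 = 93°
split-comp 36° ↓ +144°: 93 + 144 = 237°
split-comp 23° ↑ +203°: 237 + 203 = 440 → 440 − 360 = 80°

80°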